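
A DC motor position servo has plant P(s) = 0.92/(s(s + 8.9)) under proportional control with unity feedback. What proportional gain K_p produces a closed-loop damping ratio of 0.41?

Closed-loop characteristic equation: s² + 8.9s + K_p·0.92 = 0.
So ω_n = √(0.92K_p) and 2ζω_n = 8.9, giving ζ = 8.9/(2√(0.92K_p)).
Setting ζ = 0.41: √(0.92K_p) = 8.9/(2·0.41) = 10.85, so K_p = 117.8/0.92 = 128.

K_p = 128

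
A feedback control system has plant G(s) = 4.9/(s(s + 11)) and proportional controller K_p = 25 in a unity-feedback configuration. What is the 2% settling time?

The closed-loop denominator s² + 11s + 122.5 gives ω_n = √122.5 = 11.07 and ζ = 11/(2ω_n) = 0.4969.
2% settling time T_s ≈ 4/(ζω_n) = 4/5.5 = 0.727 s.

T_s ≈ 0.727 s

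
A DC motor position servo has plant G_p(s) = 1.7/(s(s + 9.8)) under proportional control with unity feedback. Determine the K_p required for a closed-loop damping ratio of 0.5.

K_p = 56.5

Closed-loop characteristic equation: s² + 9.8s + K_p·1.7 = 0.
So ω_n = √(1.7K_p) and 2ζω_n = 9.8, giving ζ = 9.8/(2√(1.7K_p)).
Setting ζ = 0.5: √(1.7K_p) = 9.8/(2·0.5) = 9.8, so K_p = 96.04/1.7 = 56.5.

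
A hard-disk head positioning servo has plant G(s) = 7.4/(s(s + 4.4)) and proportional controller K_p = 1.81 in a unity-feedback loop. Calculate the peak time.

Closed-loop characteristic equation: s² + 4.4s + 13.39 = 0, so ω_n = 3.66 rad/s and ζ = 4.4/(2·3.66) = 0.6011.
Damped frequency ω_d = ω_n√(1−ζ²) = 2.925 rad/s, so peak time T_p = π/ω_d = 1.07 s.

T_p = 1.07 s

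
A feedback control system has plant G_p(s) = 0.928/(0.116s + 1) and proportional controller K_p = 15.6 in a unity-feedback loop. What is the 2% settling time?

T_s ≈ 0.03 s

Closed loop: T(s) = K_p·G_p/(1+K_p·G_p) = 14.48/(0.116s + 1 + 14.48), with pole at s = −(1 + 14.48)/0.116 = −133.4.
τ = 1/133.4 = 0.007495 s, so 2% settling time ≈ 4τ = 0.03 s.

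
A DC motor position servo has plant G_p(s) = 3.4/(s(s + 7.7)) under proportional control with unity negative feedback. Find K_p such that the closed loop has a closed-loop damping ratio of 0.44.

K_p = 22.5

Closed-loop characteristic equation: s² + 7.7s + K_p·3.4 = 0.
So ω_n = √(3.4K_p) and 2ζω_n = 7.7, giving ζ = 7.7/(2√(3.4K_p)).
Setting ζ = 0.44: √(3.4K_p) = 7.7/(2·0.44) = 8.75, so K_p = 76.56/3.4 = 22.5.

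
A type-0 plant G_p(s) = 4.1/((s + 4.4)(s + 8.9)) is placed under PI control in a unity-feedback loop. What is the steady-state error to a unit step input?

The PI controller's integrator makes the forward path type 1, so e_ss to a step is zero.

0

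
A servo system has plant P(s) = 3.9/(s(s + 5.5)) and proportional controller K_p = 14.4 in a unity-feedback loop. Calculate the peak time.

T_p = 0.451 s

From 1 + K_pP(s) = 0: s² + 5.5s + 56.16 = 0 ⇒ ω_n = 7.494, ζ = 0.367.
Damped frequency ω_d = ω_n√(1−ζ²) = 6.971 rad/s, so peak time T_p = π/ω_d = 0.451 s.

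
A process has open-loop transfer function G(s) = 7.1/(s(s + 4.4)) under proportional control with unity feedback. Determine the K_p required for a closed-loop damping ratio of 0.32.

Closed-loop characteristic equation: s² + 4.4s + K_p·7.1 = 0.
So ω_n = √(7.1K_p) and 2ζω_n = 4.4, giving ζ = 4.4/(2√(7.1K_p)).
Setting ζ = 0.32: √(7.1K_p) = 4.4/(2·0.32) = 6.875, so K_p = 47.27/7.1 = 6.66.

K_p = 6.66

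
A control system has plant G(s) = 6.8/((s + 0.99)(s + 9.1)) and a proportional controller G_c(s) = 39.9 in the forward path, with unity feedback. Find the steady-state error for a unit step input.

The loop is type 0. Static position error constant K_pos = G_c(0)·G(0) = 39.9·0.7548 = 30.12.
Steady-state error to a unit step: e_ss = 1/(1+K_pos) = 1/31.12 = 0.0321.

0.0321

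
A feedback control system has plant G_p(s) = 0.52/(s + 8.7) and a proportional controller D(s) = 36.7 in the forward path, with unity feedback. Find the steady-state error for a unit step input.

0.313

The loop is type 0. Static position error constant K_pos = D(0)·G_p(0) = 36.7·0.05977 = 2.194.
Steady-state error to a unit step: e_ss = 1/(1+K_pos) = 1/3.194 = 0.313.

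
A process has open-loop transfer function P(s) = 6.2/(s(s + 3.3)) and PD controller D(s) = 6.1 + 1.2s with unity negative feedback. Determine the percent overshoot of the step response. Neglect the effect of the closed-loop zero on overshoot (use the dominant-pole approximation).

Forward path: (6.1 + 1.2s)·6.2/(s(s+3.3)). The closed-loop characteristic equation is s² + (3.3 + 6.2·1.2)s + 6.2·6.1 = 0.
That is s² + 10.74s + 37.82 = 0, so ω_n = 6.15 rad/s and ζ = 10.74/(2·6.15) = 0.8732.
%OS = 100·exp(−πζ/√(1−ζ²)) = 0.359%.

0.359%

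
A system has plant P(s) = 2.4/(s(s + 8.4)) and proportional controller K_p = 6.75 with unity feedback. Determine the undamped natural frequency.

ω_n = 4.02 rad/s

With unity feedback the closed-loop characteristic equation is s² + 8.4s + 6.75·2.4 = s² + 8.4s + 16.2 = 0.
Matching s² + 2ζω_n s + ω_n²: ω_n = √16.2 = 4.025 rad/s and 2ζω_n = 8.4, so ζ = 8.4/(2·4.025) = 1.04.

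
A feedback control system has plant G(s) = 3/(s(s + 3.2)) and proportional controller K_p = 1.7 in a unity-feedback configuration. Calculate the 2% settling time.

The closed-loop denominator s² + 3.2s + 5.1 gives ω_n = √5.1 = 2.258 and ζ = 3.2/(2ω_n) = 0.7085.
2% settling time T_s ≈ 4/(ζω_n) = 4/1.6 = 2.5 s.

T_s ≈ 2.5 s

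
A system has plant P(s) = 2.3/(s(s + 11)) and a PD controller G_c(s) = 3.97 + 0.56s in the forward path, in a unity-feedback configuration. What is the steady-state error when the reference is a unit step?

The open loop G_c(s)P(s) has a pole at the origin (type 1), so the static position error constant is infinite and e_ss = 1/(1+∞) = 0.

0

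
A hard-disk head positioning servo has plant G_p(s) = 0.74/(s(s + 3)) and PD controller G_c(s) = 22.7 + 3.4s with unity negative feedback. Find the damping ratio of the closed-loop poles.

Forward path: (22.7 + 3.4s)·0.74/(s(s+3)). The closed-loop characteristic equation is s² + (3 + 0.74·3.4)s + 0.74·22.7 = 0.
That is s² + 5.516s + 16.8 = 0, so ω_n = 4.099 rad/s and ζ = 5.516/(2·4.099) = 0.6729.

ζ = 0.673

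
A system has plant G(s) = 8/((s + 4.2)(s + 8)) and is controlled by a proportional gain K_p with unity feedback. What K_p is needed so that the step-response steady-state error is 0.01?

K_p = 416

The loop is type 0, so e_ss(step) = 1/(1 + K_pos) with K_pos = K_p·G(0).
G(0) = 0.2381. Require 1/(1 + K_p·0.2381) = 0.01, so 1 + 0.2381·K_p = 100.
K_p = (100 − 1)/0.2381 = 416.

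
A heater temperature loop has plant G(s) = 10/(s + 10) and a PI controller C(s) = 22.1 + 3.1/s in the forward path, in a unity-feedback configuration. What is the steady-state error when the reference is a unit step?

The open loop C(s)G(s) has a pole at the origin (type 1), so the static position error constant is infinite and e_ss = 1/(1+∞) = 0.

0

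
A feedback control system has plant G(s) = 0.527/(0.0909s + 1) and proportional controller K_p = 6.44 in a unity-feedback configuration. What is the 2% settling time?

T_s ≈ 0.0828 s

Closed loop: T(s) = K_p·G/(1+K_p·G) = 3.394/(0.0909s + 1 + 3.394), with pole at s = −(1 + 3.394)/0.0909 = −48.34.
τ = 1/48.34 = 0.02069 s, so 2% settling time ≈ 4τ = 0.0828 s.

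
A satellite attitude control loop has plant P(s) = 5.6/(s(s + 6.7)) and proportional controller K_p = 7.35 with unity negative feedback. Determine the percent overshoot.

14.6%

The closed-loop denominator s² + 6.7s + 41.16 gives ω_n = √41.16 = 6.416 and ζ = 6.7/(2ω_n) = 0.5222.
%OS = 100·exp(−πζ/√(1−ζ²)) = 100·exp(−π·0.5222/√0.7273) = 14.6%.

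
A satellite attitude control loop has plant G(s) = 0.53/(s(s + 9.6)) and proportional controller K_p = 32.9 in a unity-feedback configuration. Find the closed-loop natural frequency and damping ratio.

ω_n = 4.18 rad/s, ζ = 1.15

1 + K_p·G(s) = 0 gives s² + 9.6s + 17.44 = 0.
Matching s² + 2ζω_n s + ω_n²: ω_n = √17.44 = 4.176 rad/s and 2ζω_n = 9.6, so ζ = 9.6/(2·4.176) = 1.15.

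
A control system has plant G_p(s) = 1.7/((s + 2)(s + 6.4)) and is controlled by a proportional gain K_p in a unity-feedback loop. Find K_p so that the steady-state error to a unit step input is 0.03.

K_p = 243

The loop is type 0, so e_ss(step) = 1/(1 + K_pos) with K_pos = K_p·G_p(0).
G_p(0) = 0.1328. Require 1/(1 + K_p·0.1328) = 0.03, so 1 + 0.1328·K_p = 33.33.
K_p = (33.33 − 1)/0.1328 = 243.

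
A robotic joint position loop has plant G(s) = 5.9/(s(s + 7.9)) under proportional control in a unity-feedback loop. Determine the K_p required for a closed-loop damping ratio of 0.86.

K_p = 3.58

Closed-loop characteristic equation: s² + 7.9s + K_p·5.9 = 0.
So ω_n = √(5.9K_p) and 2ζω_n = 7.9, giving ζ = 7.9/(2√(5.9K_p)).
Setting ζ = 0.86: √(5.9K_p) = 7.9/(2·0.86) = 4.593, so K_p = 21.1/5.9 = 3.58.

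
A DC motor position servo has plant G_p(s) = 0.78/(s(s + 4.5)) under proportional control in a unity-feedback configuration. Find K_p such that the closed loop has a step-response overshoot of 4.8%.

From %OS = 100·exp(−πζ/√(1−ζ²)) = 4.8%, ζ = −ln(0.048)/√(π²+ln²(0.048)) = 0.695.
Characteristic equation s² + 4.5s + 0.78K_p = 0 gives ζ = 4.5/(2√(0.78K_p)).
Setting ζ = 0.695: √(0.78K_p) = 4.5/(2·0.695) = 3.237, so K_p = 10.48/0.78 = 13.4.

K_p = 13.4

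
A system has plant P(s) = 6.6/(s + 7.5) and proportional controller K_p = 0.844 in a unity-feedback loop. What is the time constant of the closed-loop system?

τ = 0.0765 s

Closed-loop transfer function: T(s) = K_p·P(s)/(1 + K_p·P(s)) = 5.57/(s + 7.5 + 5.57) = 5.57/(s + 13.07).
Time constant τ = 1/13.07 = 0.0765 s.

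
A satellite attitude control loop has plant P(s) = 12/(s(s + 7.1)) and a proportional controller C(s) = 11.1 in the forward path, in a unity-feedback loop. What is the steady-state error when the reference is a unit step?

The open loop C(s)P(s) has a pole at the origin (type 1), so the static position error constant is infinite and e_ss = 1/(1+∞) = 0.

0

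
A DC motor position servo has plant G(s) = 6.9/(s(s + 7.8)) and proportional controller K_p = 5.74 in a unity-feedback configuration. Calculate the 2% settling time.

Closed-loop characteristic equation: s² + 7.8s + 39.61 = 0, so ω_n = 6.293 rad/s and ζ = 7.8/(2·6.293) = 0.6197.
2% settling time T_s ≈ 4/(ζω_n) = 4/3.9 = 1.03 s.

T_s ≈ 1.03 s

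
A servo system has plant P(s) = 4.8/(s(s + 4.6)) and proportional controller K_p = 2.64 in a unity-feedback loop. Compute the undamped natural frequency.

ω_n = 3.56 rad/s

The closed-loop denominator is s(s+4.6) + 2.64·4.8 = s² + 4.6s + 12.67.
So ω_n² = 12.67 ⇒ ω_n = 3.56 rad/s, and ζ = 4.6/(2ω_n) = 0.646.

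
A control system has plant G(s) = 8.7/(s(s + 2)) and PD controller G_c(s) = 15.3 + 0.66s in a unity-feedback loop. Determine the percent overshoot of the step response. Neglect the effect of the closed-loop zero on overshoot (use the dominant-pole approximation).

Forward path: (15.3 + 0.66s)·8.7/(s(s+2)). The closed-loop characteristic equation is s² + (2 + 8.7·0.66)s + 8.7·15.3 = 0.
That is s² + 7.742s + 133.1 = 0, so ω_n = 11.54 rad/s and ζ = 7.742/(2·11.54) = 0.3355.
%OS = 100·exp(−πζ/√(1−ζ²)) = 32.7%.

32.7%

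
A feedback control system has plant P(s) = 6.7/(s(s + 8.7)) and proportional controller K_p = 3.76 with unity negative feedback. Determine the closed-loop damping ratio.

With unity feedback the closed-loop characteristic equation is s² + 8.7s + 3.76·6.7 = s² + 8.7s + 25.19 = 0.
So ω_n² = 25.19 ⇒ ω_n = 5.019 rad/s, and ζ = 8.7/(2ω_n) = 0.867.

ζ = 0.867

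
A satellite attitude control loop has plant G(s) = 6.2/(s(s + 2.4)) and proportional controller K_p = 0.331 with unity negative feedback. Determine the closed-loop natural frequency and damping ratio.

ω_n = 1.43 rad/s, ζ = 0.838

The closed-loop denominator is s(s+2.4) + 0.331·6.2 = s² + 2.4s + 2.052.
So ω_n² = 2.052 ⇒ ω_n = 1.433 rad/s, and ζ = 2.4/(2ω_n) = 0.838.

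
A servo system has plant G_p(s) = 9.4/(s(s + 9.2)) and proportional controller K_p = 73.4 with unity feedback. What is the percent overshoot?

Closed-loop characteristic equation: s² + 9.2s + 690 = 0, so ω_n = 26.27 rad/s and ζ = 9.2/(2·26.27) = 0.1751.
%OS = 100·exp(−πζ/√(1−ζ²)) = 100·exp(−π·0.1751/√0.9693) = 57.2%.

57.2%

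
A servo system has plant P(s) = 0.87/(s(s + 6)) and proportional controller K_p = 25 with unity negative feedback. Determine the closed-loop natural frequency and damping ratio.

With unity feedback the closed-loop characteristic equation is s² + 6s + 25·0.87 = s² + 6s + 21.75 = 0.
Matching s² + 2ζω_n s + ω_n²: ω_n = √21.75 = 4.664 rad/s and 2ζω_n = 6, so ζ = 6/(2·4.664) = 0.643.

ω_n = 4.66 rad/s, ζ = 0.643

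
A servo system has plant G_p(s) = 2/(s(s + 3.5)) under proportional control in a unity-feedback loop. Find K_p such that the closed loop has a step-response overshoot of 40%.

From %OS = 100·exp(−πζ/√(1−ζ²)) = 40%, ζ = −ln(0.4)/√(π²+ln²(0.4)) = 0.28.
Characteristic equation s² + 3.5s + 2K_p = 0 gives ζ = 3.5/(2√(2K_p)).
Setting ζ = 0.28: √(2K_p) = 3.5/(2·0.28) = 6.25, so K_p = 39.06/2 = 19.5.

K_p = 19.5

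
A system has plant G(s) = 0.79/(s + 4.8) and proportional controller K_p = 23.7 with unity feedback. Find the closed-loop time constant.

τ = 0.0425 s

Closed-loop transfer function: T(s) = K_p·G(s)/(1 + K_p·G(s)) = 18.72/(s + 4.8 + 18.72) = 18.72/(s + 23.52).
Time constant τ = 1/23.52 = 0.0425 s.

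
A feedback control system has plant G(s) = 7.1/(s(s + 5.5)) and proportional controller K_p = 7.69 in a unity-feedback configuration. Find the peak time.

T_p = 0.458 s

Closed-loop characteristic equation: s² + 5.5s + 54.6 = 0, so ω_n = 7.389 rad/s and ζ = 5.5/(2·7.389) = 0.3722.
Damped frequency ω_d = ω_n√(1−ζ²) = 6.858 rad/s, so peak time T_p = π/ω_d = 0.458 s.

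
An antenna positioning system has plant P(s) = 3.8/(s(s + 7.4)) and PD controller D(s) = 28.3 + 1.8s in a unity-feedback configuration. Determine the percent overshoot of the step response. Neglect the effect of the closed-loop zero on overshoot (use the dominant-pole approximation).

Forward path: (28.3 + 1.8s)·3.8/(s(s+7.4)). The closed-loop characteristic equation is s² + (7.4 + 3.8·1.8)s + 3.8·28.3 = 0.
That is s² + 14.24s + 107.5 = 0, so ω_n = 10.37 rad/s and ζ = 14.24/(2·10.37) = 0.6866.
%OS = 100·exp(−πζ/√(1−ζ²)) = 5.15%.

5.15%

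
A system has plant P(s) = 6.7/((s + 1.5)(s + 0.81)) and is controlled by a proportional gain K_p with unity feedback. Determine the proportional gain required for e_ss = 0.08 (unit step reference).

The loop is type 0, so e_ss(step) = 1/(1 + K_pos) with K_pos = K_p·P(0).
P(0) = 5.514. Require 1/(1 + K_p·5.514) = 0.08, so 1 + 5.514·K_p = 12.5.
K_p = (12.5 − 1)/5.514 = 2.09.

K_p = 2.09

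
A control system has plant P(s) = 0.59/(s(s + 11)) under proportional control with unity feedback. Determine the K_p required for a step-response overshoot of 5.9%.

From %OS = 100·exp(−πζ/√(1−ζ²)) = 5.9%, ζ = −ln(0.059)/√(π²+ln²(0.059)) = 0.6693.
Characteristic equation s² + 11s + 0.59K_p = 0 gives ζ = 11/(2√(0.59K_p)).
Setting ζ = 0.6693: √(0.59K_p) = 11/(2·0.6693) = 8.217, so K_p = 67.52/0.59 = 114.

K_p = 114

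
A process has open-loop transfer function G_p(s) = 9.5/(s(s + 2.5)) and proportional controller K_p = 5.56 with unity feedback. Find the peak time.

Closed-loop characteristic equation: s² + 2.5s + 52.82 = 0, so ω_n = 7.268 rad/s and ζ = 2.5/(2·7.268) = 0.172.
Damped frequency ω_d = ω_n√(1−ζ²) = 7.159 rad/s, so peak time T_p = π/ω_d = 0.439 s.

T_p = 0.439 s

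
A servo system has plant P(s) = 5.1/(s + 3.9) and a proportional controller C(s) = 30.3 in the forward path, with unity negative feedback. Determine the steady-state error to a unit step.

The loop is type 0. Static position error constant K_pos = C(0)·P(0) = 30.3·1.308 = 39.62.
Steady-state error to a unit step: e_ss = 1/(1+K_pos) = 1/40.62 = 0.0246.

0.0246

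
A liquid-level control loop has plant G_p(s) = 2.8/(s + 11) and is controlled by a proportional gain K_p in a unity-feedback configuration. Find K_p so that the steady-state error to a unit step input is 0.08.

The loop is type 0, so e_ss(step) = 1/(1 + K_pos) with K_pos = K_p·G_p(0).
G_p(0) = 0.2545. Require 1/(1 + K_p·0.2545) = 0.08, so 1 + 0.2545·K_p = 12.5.
K_p = (12.5 − 1)/0.2545 = 45.2.

K_p = 45.2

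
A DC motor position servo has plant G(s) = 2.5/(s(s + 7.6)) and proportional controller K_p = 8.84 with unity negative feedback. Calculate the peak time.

T_p = 1.14 s

Closed-loop characteristic equation: s² + 7.6s + 22.1 = 0, so ω_n = 4.701 rad/s and ζ = 7.6/(2·4.701) = 0.8083.
Damped frequency ω_d = ω_n√(1−ζ²) = 2.768 rad/s, so peak time T_p = π/ω_d = 1.14 s.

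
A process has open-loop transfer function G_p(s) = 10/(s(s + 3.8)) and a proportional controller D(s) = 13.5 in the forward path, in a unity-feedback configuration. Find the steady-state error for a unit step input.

0

The open loop D(s)G_p(s) has a pole at the origin (type 1), so the static position error constant is infinite and e_ss = 1/(1+∞) = 0.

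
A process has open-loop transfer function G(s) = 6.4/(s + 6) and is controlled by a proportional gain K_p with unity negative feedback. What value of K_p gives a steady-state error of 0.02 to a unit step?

Steady-state error for a unit step on this type-0 loop is 1/(1 + K_p·G(0)).
G(0) = 1.067. Require 1/(1 + K_p·1.067) = 0.02, so 1 + 1.067·K_p = 50.
K_p = (50 − 1)/1.067 = 45.9.

K_p = 45.9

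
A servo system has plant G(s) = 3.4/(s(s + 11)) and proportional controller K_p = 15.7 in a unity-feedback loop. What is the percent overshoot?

2.75%

The closed-loop denominator s² + 11s + 53.38 gives ω_n = √53.38 = 7.306 and ζ = 11/(2ω_n) = 0.7528.
%OS = 100·exp(−πζ/√(1−ζ²)) = 100·exp(−π·0.7528/√0.4333) = 2.75%.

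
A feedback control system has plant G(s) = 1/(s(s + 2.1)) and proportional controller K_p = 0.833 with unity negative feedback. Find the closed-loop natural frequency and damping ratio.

ω_n = 0.913 rad/s, ζ = 1.15

With unity feedback the closed-loop characteristic equation is s² + 2.1s + 0.833·1 = s² + 2.1s + 0.833 = 0.
So ω_n² = 0.833 ⇒ ω_n = 0.9127 rad/s, and ζ = 2.1/(2ω_n) = 1.15.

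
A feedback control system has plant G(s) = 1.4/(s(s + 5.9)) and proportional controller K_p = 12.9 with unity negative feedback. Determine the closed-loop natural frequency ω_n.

ω_n = 4.25 rad/s

With unity feedback the closed-loop characteristic equation is s² + 5.9s + 12.9·1.4 = s² + 5.9s + 18.06 = 0.
Matching s² + 2ζω_n s + ω_n²: ω_n = √18.06 = 4.25 rad/s and 2ζω_n = 5.9, so ζ = 5.9/(2·4.25) = 0.694.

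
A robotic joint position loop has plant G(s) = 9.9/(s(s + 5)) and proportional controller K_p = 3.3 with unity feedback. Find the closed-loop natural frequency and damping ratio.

ω_n = 5.72 rad/s, ζ = 0.437

1 + K_p·G(s) = 0 gives s² + 5s + 32.67 = 0.
So ω_n² = 32.67 ⇒ ω_n = 5.716 rad/s, and ζ = 5/(2ω_n) = 0.437.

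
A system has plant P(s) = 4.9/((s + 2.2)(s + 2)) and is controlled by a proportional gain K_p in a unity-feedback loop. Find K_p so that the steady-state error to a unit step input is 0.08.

Steady-state error for a unit step on this type-0 loop is 1/(1 + K_p·P(0)).
P(0) = 1.114. Require 1/(1 + K_p·1.114) = 0.08, so 1 + 1.114·K_p = 12.5.
K_p = (12.5 − 1)/1.114 = 10.3.

K_p = 10.3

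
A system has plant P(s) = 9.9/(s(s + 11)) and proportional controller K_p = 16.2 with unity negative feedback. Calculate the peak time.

The closed-loop denominator s² + 11s + 160.4 gives ω_n = √160.4 = 12.66 and ζ = 11/(2ω_n) = 0.4343.
Damped frequency ω_d = ω_n√(1−ζ²) = 11.41 rad/s, so peak time T_p = π/ω_d = 0.275 s.

T_p = 0.275 s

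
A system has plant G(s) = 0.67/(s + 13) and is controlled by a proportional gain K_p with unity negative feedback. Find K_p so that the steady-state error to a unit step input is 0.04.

Steady-state error for a unit step on this type-0 loop is 1/(1 + K_p·G(0)).
G(0) = 0.05154. Require 1/(1 + K_p·0.05154) = 0.04, so 1 + 0.05154·K_p = 25.
K_p = (25 − 1)/0.05154 = 466.

K_p = 466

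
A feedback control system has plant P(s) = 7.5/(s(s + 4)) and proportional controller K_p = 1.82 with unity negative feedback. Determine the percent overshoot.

13.2%

From 1 + K_pP(s) = 0: s² + 4s + 13.65 = 0 ⇒ ω_n = 3.695, ζ = 0.5413.
%OS = 100·exp(−πζ/√(1−ζ²)) = 100·exp(−π·0.5413/√0.707) = 13.2%.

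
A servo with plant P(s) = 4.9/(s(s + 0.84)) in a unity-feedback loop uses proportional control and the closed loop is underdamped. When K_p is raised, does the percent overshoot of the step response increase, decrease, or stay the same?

Characteristic equation s² + 0.84s + K_p·4.9 = 0: raising K_p raises ω_n while 2ζω_n = 0.84 is fixed, so ζ falls and overshoot grows.

increase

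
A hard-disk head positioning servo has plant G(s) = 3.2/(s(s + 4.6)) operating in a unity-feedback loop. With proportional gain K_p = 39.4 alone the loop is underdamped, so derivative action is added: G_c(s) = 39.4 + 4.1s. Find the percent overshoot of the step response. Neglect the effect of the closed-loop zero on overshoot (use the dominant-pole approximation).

1.77%

Forward path: (39.4 + 4.1s)·3.2/(s(s+4.6)). The closed-loop characteristic equation is s² + (4.6 + 3.2·4.1)s + 3.2·39.4 = 0.
That is s² + 17.72s + 126.1 = 0, so ω_n = 11.23 rad/s and ζ = 17.72/(2·11.23) = 0.7891.
%OS = 100·exp(−πζ/√(1−ζ²)) = 1.77%.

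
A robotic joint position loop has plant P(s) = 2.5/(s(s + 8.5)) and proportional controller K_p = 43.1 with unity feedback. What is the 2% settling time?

From 1 + K_pP(s) = 0: s² + 8.5s + 107.8 = 0 ⇒ ω_n = 10.38, ζ = 0.4094.
2% settling time T_s ≈ 4/(ζω_n) = 4/4.25 = 0.941 s.

T_s ≈ 0.941 s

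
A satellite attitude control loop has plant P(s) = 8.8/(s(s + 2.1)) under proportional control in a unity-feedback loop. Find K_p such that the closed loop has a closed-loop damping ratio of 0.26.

K_p = 1.85

Closed-loop characteristic equation: s² + 2.1s + K_p·8.8 = 0.
So ω_n = √(8.8K_p) and 2ζω_n = 2.1, giving ζ = 2.1/(2√(8.8K_p)).
Setting ζ = 0.26: √(8.8K_p) = 2.1/(2·0.26) = 4.038, so K_p = 16.31/8.8 = 1.85.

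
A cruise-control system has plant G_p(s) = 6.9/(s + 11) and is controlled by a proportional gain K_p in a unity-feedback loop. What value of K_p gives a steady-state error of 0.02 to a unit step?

K_p = 78.1

For a type-0 loop with proportional control, e_ss = 1/(1 + K_p·G_p(0)).
G_p(0) = 0.6273. Require 1/(1 + K_p·0.6273) = 0.02, so 1 + 0.6273·K_p = 50.
K_p = (50 − 1)/0.6273 = 78.1.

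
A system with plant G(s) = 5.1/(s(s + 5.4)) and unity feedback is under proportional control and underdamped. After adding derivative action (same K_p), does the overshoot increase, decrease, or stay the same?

decrease

With PD the characteristic equation becomes s² + (a + K·K_d)s + K·K_p = 0; the damping term grows, ζ rises, overshoot falls.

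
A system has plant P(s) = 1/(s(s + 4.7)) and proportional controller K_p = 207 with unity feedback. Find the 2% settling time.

T_s ≈ 1.7 s

The closed-loop denominator s² + 4.7s + 207 gives ω_n = √207 = 14.39 and ζ = 4.7/(2ω_n) = 0.1633.
2% settling time T_s ≈ 4/(ζω_n) = 4/2.35 = 1.7 s.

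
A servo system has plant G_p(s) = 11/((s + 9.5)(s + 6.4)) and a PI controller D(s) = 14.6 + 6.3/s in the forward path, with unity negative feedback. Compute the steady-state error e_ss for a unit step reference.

0

The open loop D(s)G_p(s) has a pole at the origin (type 1), so the static position error constant is infinite and e_ss = 1/(1+∞) = 0.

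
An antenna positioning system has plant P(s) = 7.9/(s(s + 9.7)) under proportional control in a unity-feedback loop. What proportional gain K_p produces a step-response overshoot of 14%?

K_p = 10.6

From %OS = 100·exp(−πζ/√(1−ζ²)) = 14%, ζ = −ln(0.14)/√(π²+ln²(0.14)) = 0.5305.
Characteristic equation s² + 9.7s + 7.9K_p = 0 gives ζ = 9.7/(2√(7.9K_p)).
Setting ζ = 0.5305: √(7.9K_p) = 9.7/(2·0.5305) = 9.142, so K_p = 83.58/7.9 = 10.6.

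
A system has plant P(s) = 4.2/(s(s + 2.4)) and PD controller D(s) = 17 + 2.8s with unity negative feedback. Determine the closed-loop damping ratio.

ζ = 0.838

Forward path: (17 + 2.8s)·4.2/(s(s+2.4)). The closed-loop characteristic equation is s² + (2.4 + 4.2·2.8)s + 4.2·17 = 0.
That is s² + 14.16s + 71.4 = 0, so ω_n = 8.45 rad/s and ζ = 14.16/(2·8.45) = 0.8379.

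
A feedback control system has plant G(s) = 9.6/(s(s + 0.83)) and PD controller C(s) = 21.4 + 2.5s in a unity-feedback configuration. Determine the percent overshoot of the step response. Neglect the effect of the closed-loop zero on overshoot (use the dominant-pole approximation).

Forward path: (21.4 + 2.5s)·9.6/(s(s+0.83)). The closed-loop characteristic equation is s² + (0.83 + 9.6·2.5)s + 9.6·21.4 = 0.
That is s² + 24.83s + 205.4 = 0, so ω_n = 14.33 rad/s and ζ = 24.83/(2·14.33) = 0.8662.
%OS = 100·exp(−πζ/√(1−ζ²)) = 0.432%.

0.432%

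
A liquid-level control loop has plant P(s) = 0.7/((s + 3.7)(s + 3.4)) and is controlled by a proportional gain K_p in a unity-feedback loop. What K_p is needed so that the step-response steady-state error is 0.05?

K_p = 341

For a type-0 loop with proportional control, e_ss = 1/(1 + K_p·P(0)).
P(0) = 0.05564. Require 1/(1 + K_p·0.05564) = 0.05, so 1 + 0.05564·K_p = 20.
K_p = (20 − 1)/0.05564 = 341.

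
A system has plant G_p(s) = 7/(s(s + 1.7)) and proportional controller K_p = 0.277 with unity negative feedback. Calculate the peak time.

Closed-loop characteristic equation: s² + 1.7s + 1.939 = 0, so ω_n = 1.392 rad/s and ζ = 1.7/(2·1.392) = 0.6104.
Damped frequency ω_d = ω_n√(1−ζ²) = 1.103 rad/s, so peak time T_p = π/ω_d = 2.85 s.

T_p = 2.85 s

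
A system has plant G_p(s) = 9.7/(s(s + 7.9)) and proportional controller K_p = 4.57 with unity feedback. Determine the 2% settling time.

The closed-loop denominator s² + 7.9s + 44.33 gives ω_n = √44.33 = 6.658 and ζ = 7.9/(2ω_n) = 0.5933.
2% settling time T_s ≈ 4/(ζω_n) = 4/3.95 = 1.01 s.

T_s ≈ 1.01 s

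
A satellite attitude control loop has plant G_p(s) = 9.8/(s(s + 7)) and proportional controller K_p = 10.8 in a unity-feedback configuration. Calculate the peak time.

T_p = 0.325 s

From 1 + K_pG_p(s) = 0: s² + 7s + 105.8 = 0 ⇒ ω_n = 10.29, ζ = 0.3402.
Damped frequency ω_d = ω_n√(1−ζ²) = 9.674 rad/s, so peak time T_p = π/ω_d = 0.325 s.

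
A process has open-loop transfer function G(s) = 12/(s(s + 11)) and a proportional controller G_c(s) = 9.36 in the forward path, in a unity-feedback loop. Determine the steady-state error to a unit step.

The open loop G_c(s)G(s) has a pole at the origin (type 1), so the static position error constant is infinite and e_ss = 1/(1+∞) = 0.

0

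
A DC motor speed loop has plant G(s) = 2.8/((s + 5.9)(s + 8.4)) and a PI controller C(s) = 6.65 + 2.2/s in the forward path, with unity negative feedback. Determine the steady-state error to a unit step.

The open loop C(s)G(s) has a pole at the origin (type 1), so the static position error constant is infinite and e_ss = 1/(1+∞) = 0.

0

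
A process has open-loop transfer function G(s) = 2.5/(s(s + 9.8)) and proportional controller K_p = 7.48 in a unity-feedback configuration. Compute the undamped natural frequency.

ω_n = 4.32 rad/s

The closed-loop denominator is s(s+9.8) + 7.48·2.5 = s² + 9.8s + 18.7.
Matching s² + 2ζω_n s + ω_n²: ω_n = √18.7 = 4.324 rad/s and 2ζω_n = 9.8, so ζ = 9.8/(2·4.324) = 1.13.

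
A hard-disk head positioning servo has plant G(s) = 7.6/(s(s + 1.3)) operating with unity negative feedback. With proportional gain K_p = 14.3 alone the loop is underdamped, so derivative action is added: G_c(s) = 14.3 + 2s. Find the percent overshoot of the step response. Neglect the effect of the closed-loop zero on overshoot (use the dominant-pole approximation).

Forward path: (14.3 + 2s)·7.6/(s(s+1.3)). The closed-loop characteristic equation is s² + (1.3 + 7.6·2)s + 7.6·14.3 = 0.
That is s² + 16.5s + 108.7 = 0, so ω_n = 10.42 rad/s and ζ = 16.5/(2·10.42) = 0.7914.
%OS = 100·exp(−πζ/√(1−ζ²)) = 1.71%.

1.71%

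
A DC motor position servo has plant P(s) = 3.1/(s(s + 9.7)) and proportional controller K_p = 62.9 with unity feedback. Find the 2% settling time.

From 1 + K_pP(s) = 0: s² + 9.7s + 195 = 0 ⇒ ω_n = 13.96, ζ = 0.3473.
2% settling time T_s ≈ 4/(ζω_n) = 4/4.85 = 0.825 s.

T_s ≈ 0.825 s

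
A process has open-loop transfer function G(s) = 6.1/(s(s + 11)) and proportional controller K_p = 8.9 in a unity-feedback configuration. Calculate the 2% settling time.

T_s ≈ 0.727 s

Closed-loop characteristic equation: s² + 11s + 54.29 = 0, so ω_n = 7.368 rad/s and ζ = 11/(2·7.368) = 0.7465.
2% settling time T_s ≈ 4/(ζω_n) = 4/5.5 = 0.727 s.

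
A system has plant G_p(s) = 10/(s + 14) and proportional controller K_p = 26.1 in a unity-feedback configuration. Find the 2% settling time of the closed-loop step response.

T_s ≈ 0.0145 s

Closed-loop transfer function: T(s) = K_p·G_p(s)/(1 + K_p·G_p(s)) = 261/(s + 14 + 261) = 261/(s + 275).
Time constant τ = 1/275 = 0.003636 s, so the 2% settling time is about 4τ = 0.0145 s.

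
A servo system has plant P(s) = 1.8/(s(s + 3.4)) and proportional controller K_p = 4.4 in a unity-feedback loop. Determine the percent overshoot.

9.24%

Closed-loop characteristic equation: s² + 3.4s + 7.92 = 0, so ω_n = 2.814 rad/s and ζ = 3.4/(2·2.814) = 0.6041.
%OS = 100·exp(−πζ/√(1−ζ²)) = 100·exp(−π·0.6041/√0.6351) = 9.24%.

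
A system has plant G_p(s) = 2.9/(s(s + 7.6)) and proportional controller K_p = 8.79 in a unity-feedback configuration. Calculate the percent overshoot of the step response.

The closed-loop denominator s² + 7.6s + 25.49 gives ω_n = √25.49 = 5.049 and ζ = 7.6/(2ω_n) = 0.7526.
%OS = 100·exp(−πζ/√(1−ζ²)) = 100·exp(−π·0.7526/√0.4335) = 2.76%.

2.76%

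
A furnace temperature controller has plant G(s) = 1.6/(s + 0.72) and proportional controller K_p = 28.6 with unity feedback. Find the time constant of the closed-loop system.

Closed-loop transfer function: T(s) = K_p·G(s)/(1 + K_p·G(s)) = 45.76/(s + 0.72 + 45.76) = 45.76/(s + 46.48).
Time constant τ = 1/46.48 = 0.0215 s.

τ = 0.0215 s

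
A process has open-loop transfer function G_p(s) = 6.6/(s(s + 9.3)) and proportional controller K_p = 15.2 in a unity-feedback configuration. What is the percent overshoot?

19.3%

The closed-loop denominator s² + 9.3s + 100.3 gives ω_n = √100.3 = 10.02 and ζ = 9.3/(2ω_n) = 0.4643.
%OS = 100·exp(−πζ/√(1−ζ²)) = 100·exp(−π·0.4643/√0.7845) = 19.3%.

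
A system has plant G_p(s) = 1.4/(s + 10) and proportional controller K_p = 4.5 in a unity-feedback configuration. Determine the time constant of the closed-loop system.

τ = 0.0613 s

Closed-loop transfer function: T(s) = K_p·G_p(s)/(1 + K_p·G_p(s)) = 6.3/(s + 10 + 6.3) = 6.3/(s + 16.3).
Time constant τ = 1/16.3 = 0.0613 s.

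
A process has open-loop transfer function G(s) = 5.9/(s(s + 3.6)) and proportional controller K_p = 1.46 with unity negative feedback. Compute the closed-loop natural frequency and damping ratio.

ω_n = 2.93 rad/s, ζ = 0.613

The closed-loop denominator is s(s+3.6) + 1.46·5.9 = s² + 3.6s + 8.614.
Matching s² + 2ζω_n s + ω_n²: ω_n = √8.614 = 2.935 rad/s and 2ζω_n = 3.6, so ζ = 3.6/(2·2.935) = 0.613.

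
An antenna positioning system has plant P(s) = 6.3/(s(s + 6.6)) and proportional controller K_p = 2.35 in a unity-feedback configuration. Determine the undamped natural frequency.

ω_n = 3.85 rad/s

With unity feedback the closed-loop characteristic equation is s² + 6.6s + 2.35·6.3 = s² + 6.6s + 14.8 = 0.
So ω_n² = 14.8 ⇒ ω_n = 3.848 rad/s, and ζ = 6.6/(2ω_n) = 0.858.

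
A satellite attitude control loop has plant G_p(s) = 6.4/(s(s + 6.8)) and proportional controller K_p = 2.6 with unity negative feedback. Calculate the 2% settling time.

The closed-loop denominator s² + 6.8s + 16.64 gives ω_n = √16.64 = 4.079 and ζ = 6.8/(2ω_n) = 0.8335.
2% settling time T_s ≈ 4/(ζω_n) = 4/3.4 = 1.18 s.

T_s ≈ 1.18 s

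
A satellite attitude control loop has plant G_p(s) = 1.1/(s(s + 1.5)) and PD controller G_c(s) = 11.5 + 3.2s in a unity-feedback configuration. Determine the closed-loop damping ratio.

Forward path: (11.5 + 3.2s)·1.1/(s(s+1.5)). The closed-loop characteristic equation is s² + (1.5 + 1.1·3.2)s + 1.1·11.5 = 0.
That is s² + 5.02s + 12.65 = 0, so ω_n = 3.557 rad/s and ζ = 5.02/(2·3.557) = 0.7057.

ζ = 0.706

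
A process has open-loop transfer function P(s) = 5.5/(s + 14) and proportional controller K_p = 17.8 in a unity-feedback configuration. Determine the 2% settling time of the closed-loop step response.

T_s ≈ 0.0357 s

Closed-loop transfer function: T(s) = K_p·P(s)/(1 + K_p·P(s)) = 97.9/(s + 14 + 97.9) = 97.9/(s + 111.9).
Time constant τ = 1/111.9 = 0.008937 s, so the 2% settling time is about 4τ = 0.0357 s.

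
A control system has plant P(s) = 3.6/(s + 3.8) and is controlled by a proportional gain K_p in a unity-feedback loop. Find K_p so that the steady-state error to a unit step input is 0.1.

The loop is type 0, so e_ss(step) = 1/(1 + K_pos) with K_pos = K_p·P(0).
P(0) = 0.9474. Require 1/(1 + K_p·0.9474) = 0.1, so 1 + 0.9474·K_p = 10.
K_p = (10 − 1)/0.9474 = 9.5.

K_p = 9.5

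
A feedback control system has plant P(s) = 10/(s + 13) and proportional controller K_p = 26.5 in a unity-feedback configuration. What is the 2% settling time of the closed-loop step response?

T_s ≈ 0.0144 s

Closed-loop transfer function: T(s) = K_p·P(s)/(1 + K_p·P(s)) = 265/(s + 13 + 265) = 265/(s + 278).
Time constant τ = 1/278 = 0.003597 s, so the 2% settling time is about 4τ = 0.0144 s.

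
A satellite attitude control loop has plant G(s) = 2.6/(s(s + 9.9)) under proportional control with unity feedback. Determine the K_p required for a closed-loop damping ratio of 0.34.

Closed-loop characteristic equation: s² + 9.9s + K_p·2.6 = 0.
So ω_n = √(2.6K_p) and 2ζω_n = 9.9, giving ζ = 9.9/(2√(2.6K_p)).
Setting ζ = 0.34: √(2.6K_p) = 9.9/(2·0.34) = 14.56, so K_p = 212/2.6 = 81.5.

K_p = 81.5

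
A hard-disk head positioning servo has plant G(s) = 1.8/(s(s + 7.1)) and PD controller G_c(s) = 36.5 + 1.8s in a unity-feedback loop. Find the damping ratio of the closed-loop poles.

ζ = 0.638

Forward path: (36.5 + 1.8s)·1.8/(s(s+7.1)). The closed-loop characteristic equation is s² + (7.1 + 1.8·1.8)s + 1.8·36.5 = 0.
That is s² + 10.34s + 65.7 = 0, so ω_n = 8.106 rad/s and ζ = 10.34/(2·8.106) = 0.6378.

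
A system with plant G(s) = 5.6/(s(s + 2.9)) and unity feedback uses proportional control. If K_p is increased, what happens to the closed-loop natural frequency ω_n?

ω_n = √(5.6·K_p), which grows with K_p.

increase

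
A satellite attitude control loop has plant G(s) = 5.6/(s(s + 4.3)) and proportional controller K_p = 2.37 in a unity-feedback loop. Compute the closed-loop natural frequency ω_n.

ω_n = 3.64 rad/s

1 + K_p·G(s) = 0 gives s² + 4.3s + 13.27 = 0.
So ω_n² = 13.27 ⇒ ω_n = 3.643 rad/s, and ζ = 4.3/(2ω_n) = 0.59.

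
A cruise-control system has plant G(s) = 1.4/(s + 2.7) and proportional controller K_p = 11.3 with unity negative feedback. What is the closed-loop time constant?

Closed-loop transfer function: T(s) = K_p·G(s)/(1 + K_p·G(s)) = 15.82/(s + 2.7 + 15.82) = 15.82/(s + 18.52).
Time constant τ = 1/18.52 = 0.054 s.

τ = 0.054 s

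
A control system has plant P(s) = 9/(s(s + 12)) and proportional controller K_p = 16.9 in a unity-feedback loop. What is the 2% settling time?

T_s ≈ 0.667 s

The closed-loop denominator s² + 12s + 152.1 gives ω_n = √152.1 = 12.33 and ζ = 12/(2ω_n) = 0.4865.
2% settling time T_s ≈ 4/(ζω_n) = 4/6 = 0.667 s.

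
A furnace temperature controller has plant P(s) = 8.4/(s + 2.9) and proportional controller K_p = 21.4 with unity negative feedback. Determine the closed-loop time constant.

τ = 0.00547 s

Closed-loop transfer function: T(s) = K_p·P(s)/(1 + K_p·P(s)) = 179.8/(s + 2.9 + 179.8) = 179.8/(s + 182.7).
Time constant τ = 1/182.7 = 0.00547 s.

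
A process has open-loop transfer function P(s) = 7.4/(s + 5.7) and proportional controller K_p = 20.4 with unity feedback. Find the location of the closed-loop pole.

s = -156.7

Closed-loop transfer function: T(s) = K_p·P(s)/(1 + K_p·P(s)) = 151/(s + 5.7 + 151) = 151/(s + 156.7).
The closed-loop pole is at s = −156.7.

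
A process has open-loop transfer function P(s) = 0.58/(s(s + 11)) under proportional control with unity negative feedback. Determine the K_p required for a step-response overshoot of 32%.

K_p = 449

From %OS = 100·exp(−πζ/√(1−ζ²)) = 32%, ζ = −ln(0.32)/√(π²+ln²(0.32)) = 0.341.
Characteristic equation s² + 11s + 0.58K_p = 0 gives ζ = 11/(2√(0.58K_p)).
Setting ζ = 0.341: √(0.58K_p) = 11/(2·0.341) = 16.13, so K_p = 260.2/0.58 = 449.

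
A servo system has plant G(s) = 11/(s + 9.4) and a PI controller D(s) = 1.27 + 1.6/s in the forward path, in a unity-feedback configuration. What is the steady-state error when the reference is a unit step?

The open loop D(s)G(s) has a pole at the origin (type 1), so the static position error constant is infinite and e_ss = 1/(1+∞) = 0.

0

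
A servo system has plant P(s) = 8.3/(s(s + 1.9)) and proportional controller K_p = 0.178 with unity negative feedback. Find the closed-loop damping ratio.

ζ = 0.782

1 + K_p·P(s) = 0 gives s² + 1.9s + 1.477 = 0.
Matching s² + 2ζω_n s + ω_n²: ω_n = √1.477 = 1.215 rad/s and 2ζω_n = 1.9, so ζ = 1.9/(2·1.215) = 0.782.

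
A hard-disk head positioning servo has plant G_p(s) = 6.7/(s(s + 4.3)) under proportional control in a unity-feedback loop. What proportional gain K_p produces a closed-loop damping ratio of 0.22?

K_p = 14.3

Closed-loop characteristic equation: s² + 4.3s + K_p·6.7 = 0.
So ω_n = √(6.7K_p) and 2ζω_n = 4.3, giving ζ = 4.3/(2√(6.7K_p)).
Setting ζ = 0.22: √(6.7K_p) = 4.3/(2·0.22) = 9.773, so K_p = 95.51/6.7 = 14.3.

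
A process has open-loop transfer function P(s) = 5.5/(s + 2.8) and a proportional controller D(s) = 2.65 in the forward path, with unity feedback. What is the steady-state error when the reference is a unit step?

The loop is type 0. Static position error constant K_pos = D(0)·P(0) = 2.65·1.964 = 5.205.
Steady-state error to a unit step: e_ss = 1/(1+K_pos) = 1/6.205 = 0.161.

0.161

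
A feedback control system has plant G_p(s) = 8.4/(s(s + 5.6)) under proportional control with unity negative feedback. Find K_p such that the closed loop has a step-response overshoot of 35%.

From %OS = 100·exp(−πζ/√(1−ζ²)) = 35%, ζ = −ln(0.35)/√(π²+ln²(0.35)) = 0.3169.
Characteristic equation s² + 5.6s + 8.4K_p = 0 gives ζ = 5.6/(2√(8.4K_p)).
Setting ζ = 0.3169: √(8.4K_p) = 5.6/(2·0.3169) = 8.834, so K_p = 78.05/8.4 = 9.29.

K_p = 9.29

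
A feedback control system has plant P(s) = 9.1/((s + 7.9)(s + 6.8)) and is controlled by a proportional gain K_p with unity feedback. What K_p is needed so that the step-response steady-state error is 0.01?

For a type-0 loop with proportional control, e_ss = 1/(1 + K_p·P(0)).
P(0) = 0.1694. Require 1/(1 + K_p·0.1694) = 0.01, so 1 + 0.1694·K_p = 100.
K_p = (100 − 1)/0.1694 = 584.

K_p = 584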